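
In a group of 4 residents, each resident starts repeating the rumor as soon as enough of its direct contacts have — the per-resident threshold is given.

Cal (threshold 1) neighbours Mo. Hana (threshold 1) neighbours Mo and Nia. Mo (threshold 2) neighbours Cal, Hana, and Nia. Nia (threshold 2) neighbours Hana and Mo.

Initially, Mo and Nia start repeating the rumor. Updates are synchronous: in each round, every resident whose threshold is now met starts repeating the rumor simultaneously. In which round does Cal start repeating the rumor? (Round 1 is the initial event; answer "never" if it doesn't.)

2

Round 1 — Mo, Nia start repeating the rumor (initial).
Round 2 — checking thresholds:
  Cal: 1 of 1 neighbours ≥ 1, starts repeating the rumor.
  Hana: 2 of 2 neighbours ≥ 1, starts repeating the rumor.
Round 3 — no new spreads; cascade stops.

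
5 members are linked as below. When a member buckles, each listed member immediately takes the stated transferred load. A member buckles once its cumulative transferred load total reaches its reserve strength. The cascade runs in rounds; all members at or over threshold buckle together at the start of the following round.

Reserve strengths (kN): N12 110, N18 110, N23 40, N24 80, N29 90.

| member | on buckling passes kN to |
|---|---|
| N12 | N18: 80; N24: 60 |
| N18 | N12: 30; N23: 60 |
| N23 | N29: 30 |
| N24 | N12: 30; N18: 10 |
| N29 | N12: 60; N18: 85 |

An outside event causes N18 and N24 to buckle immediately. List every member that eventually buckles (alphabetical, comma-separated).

N18, N23, N24

Round 1 — N18, N24 buckle (initial).
  N12: +30+30 → 60 < 110
  N23: +60 → 60 ≥ 40
Round 2 — N23 buckles.
  N29: +30 → 30 < 90
No further bucklings.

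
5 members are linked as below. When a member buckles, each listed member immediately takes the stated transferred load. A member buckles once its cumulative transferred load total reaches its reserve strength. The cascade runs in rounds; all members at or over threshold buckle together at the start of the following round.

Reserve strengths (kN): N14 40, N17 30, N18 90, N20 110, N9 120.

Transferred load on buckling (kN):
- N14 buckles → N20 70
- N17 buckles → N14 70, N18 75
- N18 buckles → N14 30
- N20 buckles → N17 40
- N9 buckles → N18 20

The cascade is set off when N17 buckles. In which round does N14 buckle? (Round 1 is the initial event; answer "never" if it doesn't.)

Round 1 — N17 buckles (initial).
  N14: +70 → 70 ≥ 40
  N18: +75 → 75 < 90
Round 2 — N14 buckles.
  N20: +70 → 70 < 110
No further bucklings.

2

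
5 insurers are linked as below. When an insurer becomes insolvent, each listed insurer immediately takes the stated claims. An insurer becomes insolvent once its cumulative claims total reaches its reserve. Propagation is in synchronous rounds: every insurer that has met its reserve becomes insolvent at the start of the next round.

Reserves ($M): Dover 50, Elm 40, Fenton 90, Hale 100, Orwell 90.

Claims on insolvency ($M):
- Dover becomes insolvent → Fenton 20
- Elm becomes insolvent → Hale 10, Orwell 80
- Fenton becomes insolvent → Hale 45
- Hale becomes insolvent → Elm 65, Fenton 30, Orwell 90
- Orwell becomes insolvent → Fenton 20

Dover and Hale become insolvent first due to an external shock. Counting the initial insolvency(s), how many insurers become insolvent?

Round 1 — Dover, Hale become insolvent (initial).
  Elm: +65 → 65 ≥ 40
  Fenton: +20+30 → 50 < 90
  Orwell: +90 → 90 ≥ 90
Round 2 — Elm, Orwell become insolvent.
  Fenton: +20 → 70 < 90
No further insolvencies.

4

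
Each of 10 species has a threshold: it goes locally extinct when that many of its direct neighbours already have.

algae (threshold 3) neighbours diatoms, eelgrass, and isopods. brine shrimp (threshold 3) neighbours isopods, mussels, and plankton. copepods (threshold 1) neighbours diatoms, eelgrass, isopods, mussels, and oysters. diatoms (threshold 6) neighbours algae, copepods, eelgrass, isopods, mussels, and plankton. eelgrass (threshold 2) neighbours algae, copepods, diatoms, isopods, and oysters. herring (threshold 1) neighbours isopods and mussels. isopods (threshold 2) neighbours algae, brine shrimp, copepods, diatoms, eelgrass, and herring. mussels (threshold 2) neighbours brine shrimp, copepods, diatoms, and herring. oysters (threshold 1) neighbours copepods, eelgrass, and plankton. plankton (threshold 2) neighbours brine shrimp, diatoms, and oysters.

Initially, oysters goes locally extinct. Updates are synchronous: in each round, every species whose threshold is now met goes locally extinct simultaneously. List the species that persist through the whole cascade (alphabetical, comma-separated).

Round 1 — oysters goes locally extinct (initial).
Round 2 — checking thresholds:
  copepods: 1 of 5 neighbours ≥ 1, goes locally extinct.
  eelgrass: 1 of 5 neighbours < 2, not yet.
  plankton: 1 of 3 neighbours < 2, not yet.
Round 3 — checking thresholds:
  diatoms: 1 of 6 neighbours < 6, not yet.
  eelgrass: 2 of 5 neighbours ≥ 2, goes locally extinct.
  isopods: 1 of 6 neighbours < 2, not yet.
  mussels: 1 of 4 neighbours < 2, not yet.
  plankton: 1 of 3 neighbours < 2, not yet.
Round 4 — checking thresholds:
  algae: 1 of 3 neighbours < 3, not yet.
  diatoms: 2 of 6 neighbours < 6, not yet.
  isopods: 2 of 6 neighbours ≥ 2, goes locally extinct.
  mussels: 1 of 4 neighbours < 2, not yet.
  plankton: 1 of 3 neighbours < 2, not yet.
Round 5 — checking thresholds:
  algae: 2 of 3 neighbours < 3, not yet.
  brine shrimp: 1 of 3 neighbours < 3, not yet.
  diatoms: 3 of 6 neighbours < 6, not yet.
  herring: 1 of 2 neighbours ≥ 1, goes locally extinct.
  mussels: 1 of 4 neighbours < 2, not yet.
  plankton: 1 of 3 neighbours < 2, not yet.
Round 6 — checking thresholds:
  algae: 2 of 3 neighbours < 3, not yet.
  brine shrimp: 1 of 3 neighbours < 3, not yet.
  diatoms: 3 of 6 neighbours < 6, not yet.
  mussels: 2 of 4 neighbours ≥ 2, goes locally extinct.
  plankton: 1 of 3 neighbours < 2, not yet.
Round 7 — no new extinctions; cascade stops.

algae, brine shrimp, diatoms, plankton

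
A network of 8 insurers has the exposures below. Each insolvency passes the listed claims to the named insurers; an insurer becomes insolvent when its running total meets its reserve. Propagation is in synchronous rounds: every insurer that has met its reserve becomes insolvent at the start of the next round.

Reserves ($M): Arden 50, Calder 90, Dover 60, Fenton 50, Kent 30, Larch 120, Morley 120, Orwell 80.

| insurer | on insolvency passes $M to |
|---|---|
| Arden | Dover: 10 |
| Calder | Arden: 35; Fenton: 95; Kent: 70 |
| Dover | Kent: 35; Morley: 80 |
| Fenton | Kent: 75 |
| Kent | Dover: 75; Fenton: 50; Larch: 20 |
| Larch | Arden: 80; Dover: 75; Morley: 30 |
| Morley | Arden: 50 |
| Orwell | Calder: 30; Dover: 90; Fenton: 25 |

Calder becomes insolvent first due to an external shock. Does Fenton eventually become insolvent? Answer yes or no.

yes

Round 1 — Calder becomes insolvent (initial).
  Arden: +35 → 35 < 50
  Fenton: +95 → 95 ≥ 50
  Kent: +70 → 70 ≥ 30
Round 2 — Fenton, Kent become insolvent.
  Dover: +75 → 75 ≥ 60
  Larch: +20 → 20 < 120
Round 3 — Dover becomes insolvent.
  Morley: +80 → 80 < 120
No further insolvencies.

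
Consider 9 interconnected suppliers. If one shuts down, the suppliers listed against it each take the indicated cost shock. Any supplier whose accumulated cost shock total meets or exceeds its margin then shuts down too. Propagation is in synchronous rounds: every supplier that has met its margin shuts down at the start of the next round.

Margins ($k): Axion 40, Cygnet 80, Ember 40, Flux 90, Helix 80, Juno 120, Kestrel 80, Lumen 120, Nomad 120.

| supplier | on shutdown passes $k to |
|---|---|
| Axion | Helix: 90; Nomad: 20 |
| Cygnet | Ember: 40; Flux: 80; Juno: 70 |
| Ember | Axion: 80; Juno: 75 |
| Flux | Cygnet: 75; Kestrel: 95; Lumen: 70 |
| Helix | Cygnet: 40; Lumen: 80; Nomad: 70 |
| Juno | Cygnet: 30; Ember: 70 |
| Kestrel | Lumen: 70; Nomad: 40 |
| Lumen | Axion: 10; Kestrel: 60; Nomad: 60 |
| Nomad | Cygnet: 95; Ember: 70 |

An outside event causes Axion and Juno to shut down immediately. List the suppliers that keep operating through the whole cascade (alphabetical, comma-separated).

Cygnet, Flux, Kestrel, Lumen, Nomad

Round 1 — Axion, Juno shut down (initial).
  Cygnet: +30 → 30 < 80
  Ember: +70 → 70 ≥ 40
  Helix: +90 → 90 ≥ 80
  Nomad: +20 → 20 < 120
Round 2 — Ember, Helix shut down.
  Cygnet: +40 → 70 < 80
  Lumen: +80 → 80 < 120
  Nomad: +70 → 90 < 120
No further shutdowns.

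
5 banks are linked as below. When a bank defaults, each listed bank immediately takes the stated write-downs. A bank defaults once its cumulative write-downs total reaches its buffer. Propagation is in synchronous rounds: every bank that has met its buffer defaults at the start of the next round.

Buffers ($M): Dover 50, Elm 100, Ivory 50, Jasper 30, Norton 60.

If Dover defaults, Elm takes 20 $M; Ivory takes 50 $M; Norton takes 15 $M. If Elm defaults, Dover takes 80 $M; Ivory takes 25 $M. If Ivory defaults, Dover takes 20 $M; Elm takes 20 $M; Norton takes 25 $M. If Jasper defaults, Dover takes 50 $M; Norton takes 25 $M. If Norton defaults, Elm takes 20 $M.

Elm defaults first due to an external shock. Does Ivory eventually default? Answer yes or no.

Round 1 — Elm defaults (initial).
  Dover: +80 → 80 ≥ 50
  Ivory: +25 → 25 < 50
Round 2 — Dover defaults.
  Ivory: +50 → 75 ≥ 50
  Norton: +15 → 15 < 60
Round 3 — Ivory defaults.
  Norton: +25 → 40 < 60
No further defaults.

yes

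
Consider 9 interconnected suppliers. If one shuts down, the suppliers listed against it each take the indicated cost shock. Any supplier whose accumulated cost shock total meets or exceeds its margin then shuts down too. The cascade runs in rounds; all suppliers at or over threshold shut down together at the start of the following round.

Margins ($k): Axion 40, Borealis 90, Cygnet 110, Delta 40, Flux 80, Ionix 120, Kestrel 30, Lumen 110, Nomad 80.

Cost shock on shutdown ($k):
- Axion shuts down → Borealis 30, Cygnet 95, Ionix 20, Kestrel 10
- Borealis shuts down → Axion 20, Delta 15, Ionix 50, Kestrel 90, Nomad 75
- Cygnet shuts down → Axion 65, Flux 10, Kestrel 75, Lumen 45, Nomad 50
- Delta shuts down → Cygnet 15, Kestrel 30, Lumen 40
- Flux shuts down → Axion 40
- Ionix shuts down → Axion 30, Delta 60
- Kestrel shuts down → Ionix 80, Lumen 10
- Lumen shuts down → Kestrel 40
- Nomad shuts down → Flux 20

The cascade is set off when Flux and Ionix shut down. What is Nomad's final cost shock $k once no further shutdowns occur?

50

Round 1 — Flux, Ionix shut down (initial).
  Axion: +40+30 → 70 ≥ 40
  Delta: +60 → 60 ≥ 40
Round 2 — Axion, Delta shut down.
  Borealis: +30 → 30 < 90
  Cygnet: +95+15 → 110 ≥ 110
  Kestrel: +10+30 → 40 ≥ 30
  Lumen: +40 → 40 < 110
Round 3 — Cygnet, Kestrel shut down.
  Lumen: +45+10 → 95 < 110
  Nomad: +50 → 50 < 80
No further shutdowns.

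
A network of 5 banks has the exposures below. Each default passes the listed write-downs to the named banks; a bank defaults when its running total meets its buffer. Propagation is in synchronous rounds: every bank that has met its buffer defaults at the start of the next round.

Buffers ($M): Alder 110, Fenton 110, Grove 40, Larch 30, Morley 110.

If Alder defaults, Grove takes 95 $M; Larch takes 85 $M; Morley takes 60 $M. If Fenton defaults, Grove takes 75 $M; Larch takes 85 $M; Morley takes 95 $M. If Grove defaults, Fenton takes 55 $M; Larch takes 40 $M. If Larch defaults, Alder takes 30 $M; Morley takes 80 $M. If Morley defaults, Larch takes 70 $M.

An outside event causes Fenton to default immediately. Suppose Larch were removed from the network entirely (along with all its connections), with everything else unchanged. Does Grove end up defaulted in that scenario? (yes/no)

yes

With Larch removed:
Round 1 — Fenton defaults (initial).
  Grove: +75 → 75 ≥ 40
  Morley: +95 → 95 < 110
Round 2 — Grove defaults.
No further defaults.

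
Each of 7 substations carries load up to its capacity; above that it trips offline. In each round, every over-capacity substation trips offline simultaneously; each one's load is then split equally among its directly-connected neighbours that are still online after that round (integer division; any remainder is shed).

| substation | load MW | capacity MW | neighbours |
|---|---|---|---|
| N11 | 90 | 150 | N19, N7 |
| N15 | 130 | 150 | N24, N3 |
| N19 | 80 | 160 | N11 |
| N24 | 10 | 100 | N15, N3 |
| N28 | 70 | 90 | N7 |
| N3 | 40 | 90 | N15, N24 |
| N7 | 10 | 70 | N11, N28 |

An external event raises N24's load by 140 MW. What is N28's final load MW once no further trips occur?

70

Round 1 — N24 at 150 > 100. N24 trips offline.
  N24 sheds 150 MW to N15, N3: 75 each.
    N15: 130+75 = 205 > 150
    N3: 40+75 = 115 > 90
Round 2 — N15, N3 trip offline.
  N15 sheds 205 MW: no online neighbours, lost.
  N3 sheds 115 MW: no online neighbours, lost.
No further trips.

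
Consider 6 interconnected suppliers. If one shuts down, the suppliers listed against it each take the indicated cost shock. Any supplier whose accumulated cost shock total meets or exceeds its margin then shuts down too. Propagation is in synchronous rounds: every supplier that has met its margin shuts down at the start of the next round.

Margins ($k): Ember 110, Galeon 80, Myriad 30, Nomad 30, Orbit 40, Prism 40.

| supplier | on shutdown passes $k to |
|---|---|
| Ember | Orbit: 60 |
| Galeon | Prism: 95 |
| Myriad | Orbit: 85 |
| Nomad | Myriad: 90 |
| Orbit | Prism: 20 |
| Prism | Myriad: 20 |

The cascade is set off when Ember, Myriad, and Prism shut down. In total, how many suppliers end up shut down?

4

Round 1 — Ember, Myriad, Prism shut down (initial).
  Orbit: +60+85 → 145 ≥ 40
Round 2 — Orbit shuts down.
No further shutdowns.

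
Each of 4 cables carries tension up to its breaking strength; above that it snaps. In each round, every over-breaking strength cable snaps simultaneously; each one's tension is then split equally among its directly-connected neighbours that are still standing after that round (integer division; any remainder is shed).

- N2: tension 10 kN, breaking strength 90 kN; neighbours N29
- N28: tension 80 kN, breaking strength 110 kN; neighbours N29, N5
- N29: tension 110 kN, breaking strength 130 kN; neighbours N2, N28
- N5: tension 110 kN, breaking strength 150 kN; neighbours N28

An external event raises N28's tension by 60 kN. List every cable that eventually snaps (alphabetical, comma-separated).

N2, N28, N29, N5

Round 1 — N28 at 140 > 110. N28 snaps.
  N28 sheds 140 kN to N29, N5: 70 each.
    N29: 110+70 = 180 > 130
    N5: 110+70 = 180 > 150
Round 2 — N29, N5 snap.
  N29 sheds 180 kN to N2: 180 each.
    N2: 10+180 = 190 > 90
  N5 sheds 180 kN: no online neighbours, lost.
Round 3 — N2 snaps.
  N2 sheds 190 kN: no online neighbours, lost.
No further breaks.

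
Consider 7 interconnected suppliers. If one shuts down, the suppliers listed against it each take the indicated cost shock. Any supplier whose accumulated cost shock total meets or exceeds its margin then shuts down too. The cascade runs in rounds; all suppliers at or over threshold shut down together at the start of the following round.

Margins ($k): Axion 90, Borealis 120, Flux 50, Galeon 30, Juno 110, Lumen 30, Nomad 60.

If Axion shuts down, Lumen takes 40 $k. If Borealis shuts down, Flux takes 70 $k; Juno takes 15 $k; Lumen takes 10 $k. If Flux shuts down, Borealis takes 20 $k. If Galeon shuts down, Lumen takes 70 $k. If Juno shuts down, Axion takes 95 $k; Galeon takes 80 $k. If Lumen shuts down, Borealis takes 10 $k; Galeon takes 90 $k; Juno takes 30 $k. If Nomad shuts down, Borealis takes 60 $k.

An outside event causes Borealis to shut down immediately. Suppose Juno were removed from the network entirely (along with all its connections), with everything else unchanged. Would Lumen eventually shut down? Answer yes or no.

no

With Juno removed:
Round 1 — Borealis shuts down (initial).
  Flux: +70 → 70 ≥ 50
  Lumen: +10 → 10 < 30
Round 2 — Flux shuts down.
No further shutdowns.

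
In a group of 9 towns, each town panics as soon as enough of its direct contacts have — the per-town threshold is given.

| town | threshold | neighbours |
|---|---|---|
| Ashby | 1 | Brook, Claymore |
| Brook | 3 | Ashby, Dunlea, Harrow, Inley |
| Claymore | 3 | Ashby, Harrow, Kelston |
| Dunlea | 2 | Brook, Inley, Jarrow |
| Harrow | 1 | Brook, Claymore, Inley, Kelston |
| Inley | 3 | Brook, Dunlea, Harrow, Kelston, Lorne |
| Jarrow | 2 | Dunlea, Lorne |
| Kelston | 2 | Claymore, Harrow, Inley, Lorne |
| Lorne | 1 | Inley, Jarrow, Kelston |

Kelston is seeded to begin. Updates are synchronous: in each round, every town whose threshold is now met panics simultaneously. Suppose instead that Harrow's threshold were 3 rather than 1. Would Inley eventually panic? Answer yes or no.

no

With Harrow's threshold at 3:
Round 1 — Kelston panics (initial).
Round 2 — checking thresholds:
  Claymore: 1 of 3 neighbours < 3, below threshold.
  Harrow: 1 of 4 neighbours < 3, below threshold.
  Inley: 1 of 5 neighbours < 3, below threshold.
  Lorne: 1 of 3 neighbours ≥ 1, panics.
Round 3 — no new panics; cascade stops.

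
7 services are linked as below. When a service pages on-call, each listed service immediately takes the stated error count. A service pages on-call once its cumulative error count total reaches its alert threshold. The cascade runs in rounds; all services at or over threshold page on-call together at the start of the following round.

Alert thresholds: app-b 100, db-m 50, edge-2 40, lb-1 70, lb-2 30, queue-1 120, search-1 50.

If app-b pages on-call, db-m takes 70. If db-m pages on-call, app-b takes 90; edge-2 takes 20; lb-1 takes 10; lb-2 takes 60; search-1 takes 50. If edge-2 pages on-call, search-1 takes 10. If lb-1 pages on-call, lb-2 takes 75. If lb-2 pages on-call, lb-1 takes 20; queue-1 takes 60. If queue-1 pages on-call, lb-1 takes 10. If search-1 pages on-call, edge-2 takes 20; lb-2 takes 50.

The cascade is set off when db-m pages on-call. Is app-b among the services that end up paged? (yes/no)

no

Round 1 — db-m pages on-call (initial).
  app-b: +90 → 90 < 100
  edge-2: +20 → 20 < 40
  lb-1: +10 → 10 < 70
  lb-2: +60 → 60 ≥ 30
  search-1: +50 → 50 ≥ 50
Round 2 — lb-2, search-1 page on-call.
  edge-2: +20 → 40 ≥ 40
  lb-1: +20 → 30 < 70
  queue-1: +60 → 60 < 120
Round 3 — edge-2 pages on-call.
No further pages.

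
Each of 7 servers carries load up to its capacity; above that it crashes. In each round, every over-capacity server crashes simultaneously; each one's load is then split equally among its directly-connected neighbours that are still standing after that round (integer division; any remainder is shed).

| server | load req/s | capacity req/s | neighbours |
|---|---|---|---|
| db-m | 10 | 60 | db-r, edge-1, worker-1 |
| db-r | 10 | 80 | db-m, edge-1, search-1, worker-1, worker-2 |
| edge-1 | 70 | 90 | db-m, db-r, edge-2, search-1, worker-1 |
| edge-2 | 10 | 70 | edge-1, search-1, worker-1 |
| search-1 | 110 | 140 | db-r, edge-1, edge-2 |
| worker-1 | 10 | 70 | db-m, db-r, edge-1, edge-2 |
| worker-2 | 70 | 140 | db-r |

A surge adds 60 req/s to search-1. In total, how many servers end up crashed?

Round 1 — search-1 at 170 > 140. search-1 crashes.
  search-1 sheds 170 req/s to db-r, edge-1, edge-2: 56 each (2 lost).
    db-r: 10+56 = 66 ≤ 80
    edge-1: 70+56 = 126 > 90
    edge-2: 10+56 = 66 ≤ 70
Round 2 — edge-1 crashes.
  edge-1 sheds 126 req/s to db-m, db-r, edge-2, worker-1: 31 each (2 lost).
    db-m: 10+31 = 41 ≤ 60
    db-r: 66+31 = 97 > 80
    edge-2: 66+31 = 97 > 70
    worker-1: 10+31 = 41 ≤ 70
Round 3 — db-r, edge-2 crash.
  db-r sheds 97 req/s to db-m, worker-1, worker-2: 32 each (1 lost).
    db-m: 41+32 = 73 > 60
    worker-1: 41+32 = 73 > 70
    worker-2: 70+32 = 102 ≤ 140
  edge-2 sheds 97 req/s to worker-1: 97 each.
    worker-1: 73+97 = 170 > 70
Round 4 — db-m, worker-1 crash.
  db-m sheds 73 req/s: no online neighbours, lost.
  worker-1 sheds 170 req/s: no online neighbours, lost.
No further crashes.

6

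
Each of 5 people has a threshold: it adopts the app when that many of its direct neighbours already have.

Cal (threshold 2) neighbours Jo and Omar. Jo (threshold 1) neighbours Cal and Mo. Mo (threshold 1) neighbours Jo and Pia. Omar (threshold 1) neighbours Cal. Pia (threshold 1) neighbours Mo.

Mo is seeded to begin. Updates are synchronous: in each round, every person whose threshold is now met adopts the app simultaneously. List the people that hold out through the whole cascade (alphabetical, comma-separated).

Cal, Omar

Round 1 — Mo adopts the app (initial).
Round 2 — checking thresholds:
  Jo: 1 of 2 neighbours ≥ 1, adopts the app.
  Pia: 1 of 1 neighbours ≥ 1, adopts the app.
Round 3 — no new adoptions; cascade stops.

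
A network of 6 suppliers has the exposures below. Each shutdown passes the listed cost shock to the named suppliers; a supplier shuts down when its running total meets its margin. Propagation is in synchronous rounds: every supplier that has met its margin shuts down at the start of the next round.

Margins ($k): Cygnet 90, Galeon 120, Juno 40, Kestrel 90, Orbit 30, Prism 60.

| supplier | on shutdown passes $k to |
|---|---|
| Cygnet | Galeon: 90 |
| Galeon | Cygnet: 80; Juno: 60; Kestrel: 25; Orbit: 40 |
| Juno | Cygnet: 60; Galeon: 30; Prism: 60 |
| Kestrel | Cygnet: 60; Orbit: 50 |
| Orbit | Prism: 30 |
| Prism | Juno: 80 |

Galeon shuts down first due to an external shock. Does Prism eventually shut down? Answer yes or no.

yes

Round 1 — Galeon shuts down (initial).
  Cygnet: +80 → 80 < 90
  Juno: +60 → 60 ≥ 40
  Kestrel: +25 → 25 < 90
  Orbit: +40 → 40 ≥ 30
Round 2 — Juno, Orbit shut down.
  Cygnet: +60 → 140 ≥ 90
  Prism: +60+30 → 90 ≥ 60
Round 3 — Cygnet, Prism shut down.
No further shutdowns.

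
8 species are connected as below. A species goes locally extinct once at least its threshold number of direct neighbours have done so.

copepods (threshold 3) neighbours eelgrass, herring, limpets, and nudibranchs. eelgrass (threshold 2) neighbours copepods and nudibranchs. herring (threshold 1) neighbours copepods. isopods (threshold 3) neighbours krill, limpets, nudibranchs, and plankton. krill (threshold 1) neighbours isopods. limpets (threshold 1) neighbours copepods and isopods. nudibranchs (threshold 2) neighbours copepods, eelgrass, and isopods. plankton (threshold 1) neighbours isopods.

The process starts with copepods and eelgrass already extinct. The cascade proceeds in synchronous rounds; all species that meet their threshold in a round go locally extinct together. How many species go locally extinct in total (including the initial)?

Round 1 — copepods, eelgrass go locally extinct (initial).
Round 2 — checking thresholds:
  herring: 1 of 1 neighbours ≥ 1, goes locally extinct.
  limpets: 1 of 2 neighbours ≥ 1, goes locally extinct.
  nudibranchs: 2 of 3 neighbours ≥ 2, goes locally extinct.
Round 3 — no new extinctions; cascade stops.

5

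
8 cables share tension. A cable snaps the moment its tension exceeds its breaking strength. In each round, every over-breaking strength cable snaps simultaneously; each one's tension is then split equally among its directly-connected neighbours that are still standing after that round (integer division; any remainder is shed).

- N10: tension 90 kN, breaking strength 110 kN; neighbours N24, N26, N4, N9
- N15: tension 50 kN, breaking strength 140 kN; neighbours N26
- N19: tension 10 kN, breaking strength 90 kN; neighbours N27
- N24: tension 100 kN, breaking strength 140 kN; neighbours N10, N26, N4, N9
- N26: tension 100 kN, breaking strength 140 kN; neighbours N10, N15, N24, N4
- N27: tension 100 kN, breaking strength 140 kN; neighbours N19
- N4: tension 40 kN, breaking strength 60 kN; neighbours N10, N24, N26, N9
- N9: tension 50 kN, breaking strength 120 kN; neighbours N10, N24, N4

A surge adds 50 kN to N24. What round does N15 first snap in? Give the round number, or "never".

4

Round 1 — N24 at 150 > 140. N24 snaps.
  N24 sheds 150 kN to N10, N26, N4, N9: 37 each (2 lost).
    N10: 90+37 = 127 > 110
    N26: 100+37 = 137 ≤ 140
    N4: 40+37 = 77 > 60
    N9: 50+37 = 87 ≤ 120
Round 2 — N10, N4 snap.
  N10 sheds 127 kN to N26, N9: 63 each (1 lost).
    N26: 137+63 = 200 > 140
    N9: 87+63 = 150 > 120
  N4 sheds 77 kN to N26, N9: 38 each (1 lost).
    N26: 200+38 = 238 > 140
    N9: 150+38 = 188 > 120
Round 3 — N26, N9 snap.
  N26 sheds 238 kN to N15: 238 each.
    N15: 50+238 = 288 > 140
  N9 sheds 188 kN: no online neighbours, lost.
Round 4 — N15 snaps.
  N15 sheds 288 kN: no online neighbours, lost.
No further breaks.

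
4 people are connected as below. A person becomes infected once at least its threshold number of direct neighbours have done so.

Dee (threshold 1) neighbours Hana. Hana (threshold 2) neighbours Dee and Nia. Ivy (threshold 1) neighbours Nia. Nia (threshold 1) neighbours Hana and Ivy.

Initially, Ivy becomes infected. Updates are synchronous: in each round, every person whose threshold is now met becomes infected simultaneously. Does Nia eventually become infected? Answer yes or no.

Round 1 — Ivy becomes infected (initial).
Round 2 — checking thresholds:
  Nia: 1 of 2 neighbours ≥ 1, becomes infected.
Round 3 — no new infections; cascade stops.

yes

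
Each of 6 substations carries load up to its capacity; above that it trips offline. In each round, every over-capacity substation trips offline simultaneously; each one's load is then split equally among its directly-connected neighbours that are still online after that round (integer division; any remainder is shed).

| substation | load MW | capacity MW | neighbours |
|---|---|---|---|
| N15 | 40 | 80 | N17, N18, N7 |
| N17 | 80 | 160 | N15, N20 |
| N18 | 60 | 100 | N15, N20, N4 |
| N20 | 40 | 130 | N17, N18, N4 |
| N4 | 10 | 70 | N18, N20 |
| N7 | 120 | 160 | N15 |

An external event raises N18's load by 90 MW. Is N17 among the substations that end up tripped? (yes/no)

no

Round 1 — N18 at 150 > 100. N18 trips offline.
  N18 sheds 150 MW to N15, N20, N4: 50 each.
    N15: 40+50 = 90 > 80
    N20: 40+50 = 90 ≤ 130
    N4: 10+50 = 60 ≤ 70
Round 2 — N15 trips offline.
  N15 sheds 90 MW to N17, N7: 45 each.
    N17: 80+45 = 125 ≤ 160
    N7: 120+45 = 165 > 160
Round 3 — N7 trips offline.
  N7 sheds 165 MW: no online neighbours, lost.
No further trips.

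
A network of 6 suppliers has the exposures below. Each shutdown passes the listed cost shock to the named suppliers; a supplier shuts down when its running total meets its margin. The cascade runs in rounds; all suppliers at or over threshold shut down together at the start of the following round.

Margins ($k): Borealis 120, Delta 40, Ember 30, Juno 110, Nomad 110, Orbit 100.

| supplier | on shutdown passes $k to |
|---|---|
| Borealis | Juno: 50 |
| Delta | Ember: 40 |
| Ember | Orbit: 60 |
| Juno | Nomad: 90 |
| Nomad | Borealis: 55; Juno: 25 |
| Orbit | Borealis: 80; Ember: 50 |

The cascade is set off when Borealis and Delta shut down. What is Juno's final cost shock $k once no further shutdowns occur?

50

Round 1 — Borealis, Delta shut down (initial).
  Ember: +40 → 40 ≥ 30
  Juno: +50 → 50 < 110
Round 2 — Ember shuts down.
  Orbit: +60 → 60 < 100
No further shutdowns.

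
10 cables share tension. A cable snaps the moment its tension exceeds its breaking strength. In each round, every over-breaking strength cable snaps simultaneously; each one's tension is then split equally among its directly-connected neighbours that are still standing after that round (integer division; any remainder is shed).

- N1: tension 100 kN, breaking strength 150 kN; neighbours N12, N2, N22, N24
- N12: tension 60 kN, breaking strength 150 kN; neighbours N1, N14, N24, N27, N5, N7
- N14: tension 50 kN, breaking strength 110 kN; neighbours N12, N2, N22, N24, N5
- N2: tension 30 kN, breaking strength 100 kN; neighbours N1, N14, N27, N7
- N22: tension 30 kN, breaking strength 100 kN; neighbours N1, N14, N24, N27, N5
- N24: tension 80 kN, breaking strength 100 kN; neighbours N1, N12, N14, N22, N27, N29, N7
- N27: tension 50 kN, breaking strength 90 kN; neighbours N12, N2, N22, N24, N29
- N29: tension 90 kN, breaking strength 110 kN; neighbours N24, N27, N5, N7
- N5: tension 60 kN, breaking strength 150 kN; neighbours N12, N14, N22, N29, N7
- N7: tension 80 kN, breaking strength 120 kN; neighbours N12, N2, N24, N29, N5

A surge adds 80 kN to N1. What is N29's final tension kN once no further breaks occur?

110

Round 1 — N1 at 180 > 150. N1 snaps.
  N1 sheds 180 kN to N12, N2, N22, N24: 45 each.
    N12: 60+45 = 105 ≤ 150
    N2: 30+45 = 75 ≤ 100
    N22: 30+45 = 75 ≤ 100
    N24: 80+45 = 125 > 100
Round 2 — N24 snaps.
  N24 sheds 125 kN to N12, N14, N22, N27, N29, N7: 20 each (5 lost).
    N12: 105+20 = 125 ≤ 150
    N14: 50+20 = 70 ≤ 110
    N22: 75+20 = 95 ≤ 100
    N27: 50+20 = 70 ≤ 90
    N29: 90+20 = 110 ≤ 110
    N7: 80+20 = 100 ≤ 120
No further breaks.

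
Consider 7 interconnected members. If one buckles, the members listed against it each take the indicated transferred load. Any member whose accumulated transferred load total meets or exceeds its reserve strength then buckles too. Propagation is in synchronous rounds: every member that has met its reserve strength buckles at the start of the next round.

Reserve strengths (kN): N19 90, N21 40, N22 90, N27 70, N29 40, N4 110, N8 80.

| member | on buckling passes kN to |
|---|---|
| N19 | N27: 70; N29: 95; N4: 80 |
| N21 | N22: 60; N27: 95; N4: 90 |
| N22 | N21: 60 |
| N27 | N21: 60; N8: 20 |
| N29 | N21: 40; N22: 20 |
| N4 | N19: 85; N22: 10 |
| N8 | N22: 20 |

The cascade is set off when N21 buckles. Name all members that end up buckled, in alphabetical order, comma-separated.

N21, N27

Round 1 — N21 buckles (initial).
  N22: +60 → 60 < 90
  N27: +95 → 95 ≥ 70
  N4: +90 → 90 < 110
Round 2 — N27 buckles.
  N8: +20 → 20 < 80
No further bucklings.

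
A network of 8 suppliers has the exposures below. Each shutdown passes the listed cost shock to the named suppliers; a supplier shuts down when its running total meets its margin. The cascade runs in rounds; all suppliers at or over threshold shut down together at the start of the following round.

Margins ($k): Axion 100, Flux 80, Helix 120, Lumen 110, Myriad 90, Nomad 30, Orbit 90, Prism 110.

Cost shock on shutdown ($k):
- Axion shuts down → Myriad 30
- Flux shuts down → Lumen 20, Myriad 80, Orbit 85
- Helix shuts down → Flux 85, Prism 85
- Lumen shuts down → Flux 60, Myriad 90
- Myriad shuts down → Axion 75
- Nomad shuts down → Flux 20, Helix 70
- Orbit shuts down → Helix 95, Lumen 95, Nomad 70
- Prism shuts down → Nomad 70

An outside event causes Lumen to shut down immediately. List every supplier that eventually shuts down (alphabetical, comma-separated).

Lumen, Myriad

Round 1 — Lumen shuts down (initial).
  Flux: +60 → 60 < 80
  Myriad: +90 → 90 ≥ 90
Round 2 — Myriad shuts down.
  Axion: +75 → 75 < 100
No further shutdowns.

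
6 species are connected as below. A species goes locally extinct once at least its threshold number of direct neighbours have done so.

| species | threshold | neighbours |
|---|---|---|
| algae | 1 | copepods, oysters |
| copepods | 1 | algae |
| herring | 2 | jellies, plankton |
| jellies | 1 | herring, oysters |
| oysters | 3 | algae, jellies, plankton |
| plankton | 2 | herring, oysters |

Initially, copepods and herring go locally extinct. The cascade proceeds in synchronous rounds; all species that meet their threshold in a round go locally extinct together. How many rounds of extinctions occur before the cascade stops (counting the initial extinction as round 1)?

2

Round 1 — copepods, herring go locally extinct (initial).
Round 2 — checking thresholds:
  algae: 1 of 2 neighbours ≥ 1, goes locally extinct.
  jellies: 1 of 2 neighbours ≥ 1, goes locally extinct.
  plankton: 1 of 2 neighbours < 2, holds.
Round 3 — no new extinctions; cascade stops.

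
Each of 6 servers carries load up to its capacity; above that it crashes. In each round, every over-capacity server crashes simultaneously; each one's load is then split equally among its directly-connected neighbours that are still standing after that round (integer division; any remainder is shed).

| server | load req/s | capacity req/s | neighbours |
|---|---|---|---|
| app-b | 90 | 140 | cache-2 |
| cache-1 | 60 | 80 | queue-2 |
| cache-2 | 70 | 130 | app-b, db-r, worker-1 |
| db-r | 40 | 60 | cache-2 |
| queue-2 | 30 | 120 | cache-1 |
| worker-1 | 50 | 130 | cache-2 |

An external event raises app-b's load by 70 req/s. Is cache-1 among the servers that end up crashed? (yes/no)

no

Round 1 — app-b at 160 > 140. app-b crashes.
  app-b sheds 160 req/s to cache-2: 160 each.
    cache-2: 70+160 = 230 > 130
Round 2 — cache-2 crashes.
  cache-2 sheds 230 req/s to db-r, worker-1: 115 each.
    db-r: 40+115 = 155 > 60
    worker-1: 50+115 = 165 > 130
Round 3 — db-r, worker-1 crash.
  db-r sheds 155 req/s: no online neighbours, lost.
  worker-1 sheds 165 req/s: no online neighbours, lost.
No further crashes.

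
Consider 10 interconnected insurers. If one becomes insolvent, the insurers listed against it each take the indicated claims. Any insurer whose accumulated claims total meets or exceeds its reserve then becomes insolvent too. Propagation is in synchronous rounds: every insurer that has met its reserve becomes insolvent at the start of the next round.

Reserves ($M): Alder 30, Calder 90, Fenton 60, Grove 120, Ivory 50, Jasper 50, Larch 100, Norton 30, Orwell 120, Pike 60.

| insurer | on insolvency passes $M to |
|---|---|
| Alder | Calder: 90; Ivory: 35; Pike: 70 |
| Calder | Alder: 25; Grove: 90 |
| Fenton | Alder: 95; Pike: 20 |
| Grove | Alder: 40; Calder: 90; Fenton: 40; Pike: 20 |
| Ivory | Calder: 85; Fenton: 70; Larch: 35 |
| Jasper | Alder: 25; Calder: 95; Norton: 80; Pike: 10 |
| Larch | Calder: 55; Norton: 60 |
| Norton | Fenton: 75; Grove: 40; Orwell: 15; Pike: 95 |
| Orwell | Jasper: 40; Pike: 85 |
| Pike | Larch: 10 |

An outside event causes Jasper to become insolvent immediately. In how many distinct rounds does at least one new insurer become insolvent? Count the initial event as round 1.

Round 1 — Jasper becomes insolvent (initial).
  Alder: +25 → 25 < 30
  Calder: +95 → 95 ≥ 90
  Norton: +80 → 80 ≥ 30
  Pike: +10 → 10 < 60
Round 2 — Calder, Norton become insolvent.
  Alder: +25 → 50 ≥ 30
  Fenton: +75 → 75 ≥ 60
  Grove: +90+40 → 130 ≥ 120
  Orwell: +15 → 15 < 120
  Pike: +95 → 105 ≥ 60
Round 3 — Alder, Fenton, Grove, Pike become insolvent.
  Ivory: +35 → 35 < 50
  Larch: +10 → 10 < 100
No further insolvencies.

3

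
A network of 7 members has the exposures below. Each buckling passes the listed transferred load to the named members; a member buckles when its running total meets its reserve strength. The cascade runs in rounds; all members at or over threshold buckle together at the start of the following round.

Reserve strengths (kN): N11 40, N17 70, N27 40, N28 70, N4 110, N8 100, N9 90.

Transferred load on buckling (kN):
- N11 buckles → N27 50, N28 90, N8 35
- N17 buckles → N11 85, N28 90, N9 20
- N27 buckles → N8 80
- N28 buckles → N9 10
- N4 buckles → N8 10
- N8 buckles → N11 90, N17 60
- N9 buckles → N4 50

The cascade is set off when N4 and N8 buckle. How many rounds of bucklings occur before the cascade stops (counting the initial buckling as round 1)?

Round 1 — N4, N8 buckle (initial).
  N11: +90 → 90 ≥ 40
  N17: +60 → 60 < 70
Round 2 — N11 buckles.
  N27: +50 → 50 ≥ 40
  N28: +90 → 90 ≥ 70
Round 3 — N27, N28 buckle.
  N9: +10 → 10 < 90
No further bucklings.

3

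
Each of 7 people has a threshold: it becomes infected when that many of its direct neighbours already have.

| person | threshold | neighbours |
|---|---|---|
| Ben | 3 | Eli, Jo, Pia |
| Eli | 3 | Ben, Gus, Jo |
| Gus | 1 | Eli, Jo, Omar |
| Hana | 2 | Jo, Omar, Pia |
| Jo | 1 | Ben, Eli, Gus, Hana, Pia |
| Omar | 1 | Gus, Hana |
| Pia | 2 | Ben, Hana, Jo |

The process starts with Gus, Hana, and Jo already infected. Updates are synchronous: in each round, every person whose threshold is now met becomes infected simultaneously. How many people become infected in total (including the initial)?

Round 1 — Gus, Hana, Jo become infected (initial).
Round 2 — checking thresholds:
  Ben: 1 of 3 neighbours < 3, below threshold.
  Eli: 2 of 3 neighbours < 3, below threshold.
  Omar: 2 of 2 neighbours ≥ 1, becomes infected.
  Pia: 2 of 3 neighbours ≥ 2, becomes infected.
Round 3 — no new infections; cascade stops.

5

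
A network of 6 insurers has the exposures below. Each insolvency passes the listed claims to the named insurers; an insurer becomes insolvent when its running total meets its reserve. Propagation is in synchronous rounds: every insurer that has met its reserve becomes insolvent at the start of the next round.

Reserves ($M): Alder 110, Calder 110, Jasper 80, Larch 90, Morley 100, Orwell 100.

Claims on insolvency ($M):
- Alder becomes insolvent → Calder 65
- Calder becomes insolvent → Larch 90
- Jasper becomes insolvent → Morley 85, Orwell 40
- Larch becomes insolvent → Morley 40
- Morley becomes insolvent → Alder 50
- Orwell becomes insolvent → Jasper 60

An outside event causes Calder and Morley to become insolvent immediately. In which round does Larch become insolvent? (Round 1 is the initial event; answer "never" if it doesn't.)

Round 1 — Calder, Morley become insolvent (initial).
  Alder: +50 → 50 < 110
  Larch: +90 → 90 ≥ 90
Round 2 — Larch becomes insolvent.
No further insolvencies.

2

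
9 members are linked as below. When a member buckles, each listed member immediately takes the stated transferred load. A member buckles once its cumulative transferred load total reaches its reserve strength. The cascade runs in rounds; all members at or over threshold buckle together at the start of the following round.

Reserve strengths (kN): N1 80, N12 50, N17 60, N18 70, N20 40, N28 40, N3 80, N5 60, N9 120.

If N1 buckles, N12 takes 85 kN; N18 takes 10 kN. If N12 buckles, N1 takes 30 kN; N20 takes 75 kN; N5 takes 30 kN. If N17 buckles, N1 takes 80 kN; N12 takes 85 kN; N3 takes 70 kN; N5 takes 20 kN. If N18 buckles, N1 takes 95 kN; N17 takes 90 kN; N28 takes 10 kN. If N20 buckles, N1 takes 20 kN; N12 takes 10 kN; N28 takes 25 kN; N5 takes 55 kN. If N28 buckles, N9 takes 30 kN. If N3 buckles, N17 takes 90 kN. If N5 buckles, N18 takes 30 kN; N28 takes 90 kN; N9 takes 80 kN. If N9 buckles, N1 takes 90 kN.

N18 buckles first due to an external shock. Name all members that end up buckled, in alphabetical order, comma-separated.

N1, N12, N17, N18, N20, N28, N5

Round 1 — N18 buckles (initial).
  N1: +95 → 95 ≥ 80
  N17: +90 → 90 ≥ 60
  N28: +10 → 10 < 40
Round 2 — N1, N17 buckle.
  N12: +85+85 → 170 ≥ 50
  N3: +70 → 70 < 80
  N5: +20 → 20 < 60
Round 3 — N12 buckles.
  N20: +75 → 75 ≥ 40
  N5: +30 → 50 < 60
Round 4 — N20 buckles.
  N28: +25 → 35 < 40
  N5: +55 → 105 ≥ 60
Round 5 — N5 buckles.
  N28: +90 → 125 ≥ 40
  N9: +80 → 80 < 120
Round 6 — N28 buckles.
  N9: +30 → 110 < 120
No further bucklings.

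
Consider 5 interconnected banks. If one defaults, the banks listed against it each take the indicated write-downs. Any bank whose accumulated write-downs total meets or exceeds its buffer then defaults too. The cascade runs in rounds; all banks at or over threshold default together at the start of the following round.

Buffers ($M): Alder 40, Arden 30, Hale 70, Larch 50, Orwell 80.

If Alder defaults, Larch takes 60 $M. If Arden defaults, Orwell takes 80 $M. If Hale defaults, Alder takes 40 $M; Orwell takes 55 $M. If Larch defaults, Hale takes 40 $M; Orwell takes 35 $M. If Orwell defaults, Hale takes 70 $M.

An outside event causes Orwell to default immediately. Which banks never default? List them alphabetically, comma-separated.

Round 1 — Orwell defaults (initial).
  Hale: +70 → 70 ≥ 70
Round 2 — Hale defaults.
  Alder: +40 → 40 ≥ 40
Round 3 — Alder defaults.
  Larch: +60 → 60 ≥ 50
Round 4 — Larch defaults.
No further defaults.

Arden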